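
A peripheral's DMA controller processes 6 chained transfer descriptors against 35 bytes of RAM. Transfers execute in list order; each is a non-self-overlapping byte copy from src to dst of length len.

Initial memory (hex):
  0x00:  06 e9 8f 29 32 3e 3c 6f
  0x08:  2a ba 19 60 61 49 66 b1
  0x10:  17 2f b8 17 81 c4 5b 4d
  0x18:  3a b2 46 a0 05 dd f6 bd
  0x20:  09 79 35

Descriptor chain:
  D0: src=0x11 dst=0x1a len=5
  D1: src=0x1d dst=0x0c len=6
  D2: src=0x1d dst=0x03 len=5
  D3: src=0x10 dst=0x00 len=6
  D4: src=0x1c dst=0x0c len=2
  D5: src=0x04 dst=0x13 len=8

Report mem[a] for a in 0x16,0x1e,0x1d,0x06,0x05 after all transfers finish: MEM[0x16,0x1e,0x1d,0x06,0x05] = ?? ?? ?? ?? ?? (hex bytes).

D0: mem[0x1a..0x1e] <- [2f b8 17 81 c4]
D1: mem[0x0c..0x11] <- [81 c4 bd 09 79 35]
D2: mem[0x03..0x07] <- [81 c4 bd 09 79]
D3: mem[0x00..0x05] <- [79 35 b8 17 81 c4]
D4: mem[0x0c..0x0d] <- [17 81]
D5: mem[0x13..0x1a] <- [81 c4 09 79 2a ba 19 60]
query mem[0x16]=0x79, mem[0x1e]=0xc4, mem[0x1d]=0x81, mem[0x06]=0x09, mem[0x05]=0xc4

MEM[0x16,0x1e,0x1d,0x06,0x05] = 79 c4 81 09 c4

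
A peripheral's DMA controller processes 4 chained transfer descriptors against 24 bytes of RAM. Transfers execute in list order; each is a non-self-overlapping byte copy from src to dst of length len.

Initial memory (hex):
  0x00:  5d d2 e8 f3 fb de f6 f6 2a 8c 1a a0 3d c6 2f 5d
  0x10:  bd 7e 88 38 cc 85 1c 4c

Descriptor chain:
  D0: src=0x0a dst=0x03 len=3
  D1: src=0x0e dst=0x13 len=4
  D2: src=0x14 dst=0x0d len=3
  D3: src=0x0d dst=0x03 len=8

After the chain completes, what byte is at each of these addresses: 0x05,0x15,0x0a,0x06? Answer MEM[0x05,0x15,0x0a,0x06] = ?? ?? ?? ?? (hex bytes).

[0] 0x0a->0x03 len=3 : 1a a0 3d
[1] 0x0e->0x13 len=4 : 2f 5d bd 7e
[2] 0x14->0x0d len=3 : 5d bd 7e
[3] 0x0d->0x03 len=8 : 5d bd 7e bd 7e 88 2f 5d
query mem[0x05]=0x7e, mem[0x15]=0xbd, mem[0x0a]=0x5d, mem[0x06]=0xbd

MEM[0x05,0x15,0x0a,0x06] = 7e bd 5d bd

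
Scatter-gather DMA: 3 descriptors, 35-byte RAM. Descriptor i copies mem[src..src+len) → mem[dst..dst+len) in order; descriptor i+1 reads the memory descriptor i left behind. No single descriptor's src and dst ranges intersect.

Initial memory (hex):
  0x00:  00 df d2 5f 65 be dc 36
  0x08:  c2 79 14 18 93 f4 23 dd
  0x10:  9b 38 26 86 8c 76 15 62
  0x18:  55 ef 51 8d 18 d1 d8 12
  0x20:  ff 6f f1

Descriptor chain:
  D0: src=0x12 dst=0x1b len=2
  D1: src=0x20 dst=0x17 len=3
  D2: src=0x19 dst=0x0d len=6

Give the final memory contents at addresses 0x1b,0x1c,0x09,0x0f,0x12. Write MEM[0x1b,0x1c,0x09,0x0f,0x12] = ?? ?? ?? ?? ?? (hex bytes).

D0: mem[0x1b..0x1c] <- [26 86]
D1: mem[0x17..0x19] <- [ff 6f f1]
D2: mem[0x0d..0x12] <- [f1 51 26 86 d1 d8]
query mem[0x1b]=0x26, mem[0x1c]=0x86, mem[0x09]=0x79, mem[0x0f]=0x26, mem[0x12]=0xd8

MEM[0x1b,0x1c,0x09,0x0f,0x12] = 26 86 79 26 d8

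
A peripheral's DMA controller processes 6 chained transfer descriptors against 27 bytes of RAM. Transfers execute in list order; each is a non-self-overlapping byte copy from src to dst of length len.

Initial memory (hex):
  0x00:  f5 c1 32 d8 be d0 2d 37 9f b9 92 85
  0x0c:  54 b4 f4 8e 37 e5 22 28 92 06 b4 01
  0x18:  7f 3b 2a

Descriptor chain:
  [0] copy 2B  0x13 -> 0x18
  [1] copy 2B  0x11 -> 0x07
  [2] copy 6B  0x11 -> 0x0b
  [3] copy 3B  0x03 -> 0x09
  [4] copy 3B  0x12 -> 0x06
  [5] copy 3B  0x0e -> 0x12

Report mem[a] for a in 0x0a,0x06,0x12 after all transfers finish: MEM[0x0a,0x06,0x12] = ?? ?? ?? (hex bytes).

  after D0: wrote 2B at 0x18 = 2892
  after D1: wrote 2B at 0x07 = e522
  after D2: wrote 6B at 0x0b = e522289206b4
  after D3: wrote 3B at 0x09 = d8bed0
  after D4: wrote 3B at 0x06 = 222892
  after D5: wrote 3B at 0x12 = 9206b4
query mem[0x0a]=0xbe, mem[0x06]=0x22, mem[0x12]=0x92

MEM[0x0a,0x06,0x12] = be 22 92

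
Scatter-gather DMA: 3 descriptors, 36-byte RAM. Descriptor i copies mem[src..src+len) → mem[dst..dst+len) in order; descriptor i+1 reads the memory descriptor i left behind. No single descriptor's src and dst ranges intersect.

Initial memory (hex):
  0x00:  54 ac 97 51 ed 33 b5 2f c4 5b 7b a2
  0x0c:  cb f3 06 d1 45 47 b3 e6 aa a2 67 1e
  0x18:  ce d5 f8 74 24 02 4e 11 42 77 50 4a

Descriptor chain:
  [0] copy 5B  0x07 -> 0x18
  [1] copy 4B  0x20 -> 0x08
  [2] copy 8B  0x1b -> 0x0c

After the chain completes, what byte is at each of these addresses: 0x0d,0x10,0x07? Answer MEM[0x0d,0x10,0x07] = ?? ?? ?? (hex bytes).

MEM[0x0d,0x10,0x07] = a2 11 2f

  after D0: wrote 5B at 0x18 = 2fc45b7ba2
  after D1: wrote 4B at 0x08 = 4277504a
  after D2: wrote 8B at 0x0c = 7ba2024e11427750
query mem[0x0d]=0xa2, mem[0x10]=0x11, mem[0x07]=0x2f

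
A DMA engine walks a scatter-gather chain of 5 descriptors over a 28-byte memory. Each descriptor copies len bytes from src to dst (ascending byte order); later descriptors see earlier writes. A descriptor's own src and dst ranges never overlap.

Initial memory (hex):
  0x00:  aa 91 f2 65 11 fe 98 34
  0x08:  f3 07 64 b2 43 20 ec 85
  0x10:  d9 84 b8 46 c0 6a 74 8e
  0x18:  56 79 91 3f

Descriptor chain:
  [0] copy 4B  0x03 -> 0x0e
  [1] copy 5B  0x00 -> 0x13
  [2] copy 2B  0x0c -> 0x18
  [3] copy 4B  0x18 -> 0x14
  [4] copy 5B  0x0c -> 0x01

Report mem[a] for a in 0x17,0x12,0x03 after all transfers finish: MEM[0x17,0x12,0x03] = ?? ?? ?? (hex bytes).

MEM[0x17,0x12,0x03] = 3f b8 65

[0] 0x03->0x0e len=4 : 65 11 fe 98
[1] 0x00->0x13 len=5 : aa 91 f2 65 11
[2] 0x0c->0x18 len=2 : 43 20
[3] 0x18->0x14 len=4 : 43 20 91 3f
[4] 0x0c->0x01 len=5 : 43 20 65 11 fe
query mem[0x17]=0x3f, mem[0x12]=0xb8, mem[0x03]=0x65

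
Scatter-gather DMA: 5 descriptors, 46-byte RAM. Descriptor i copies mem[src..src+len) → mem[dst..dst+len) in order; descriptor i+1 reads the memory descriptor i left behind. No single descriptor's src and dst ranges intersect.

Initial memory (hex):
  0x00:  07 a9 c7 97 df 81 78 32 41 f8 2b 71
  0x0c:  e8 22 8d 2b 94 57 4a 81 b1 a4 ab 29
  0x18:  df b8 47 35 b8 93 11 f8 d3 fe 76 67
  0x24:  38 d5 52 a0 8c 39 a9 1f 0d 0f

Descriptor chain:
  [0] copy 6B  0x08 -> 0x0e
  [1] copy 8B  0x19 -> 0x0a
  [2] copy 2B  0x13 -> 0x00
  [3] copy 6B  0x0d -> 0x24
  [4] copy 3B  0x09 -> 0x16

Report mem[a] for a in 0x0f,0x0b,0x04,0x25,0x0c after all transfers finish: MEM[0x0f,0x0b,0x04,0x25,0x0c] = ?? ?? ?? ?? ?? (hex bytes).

MEM[0x0f,0x0b,0x04,0x25,0x0c] = 11 47 df 93 35

[0] 0x08->0x0e len=6 : 41 f8 2b 71 e8 22
[1] 0x19->0x0a len=8 : b8 47 35 b8 93 11 f8 d3
[2] 0x13->0x00 len=2 : 22 b1
[3] 0x0d->0x24 len=6 : b8 93 11 f8 d3 e8
[4] 0x09->0x16 len=3 : f8 b8 47
query mem[0x0f]=0x11, mem[0x0b]=0x47, mem[0x04]=0xdf, mem[0x25]=0x93, mem[0x0c]=0x35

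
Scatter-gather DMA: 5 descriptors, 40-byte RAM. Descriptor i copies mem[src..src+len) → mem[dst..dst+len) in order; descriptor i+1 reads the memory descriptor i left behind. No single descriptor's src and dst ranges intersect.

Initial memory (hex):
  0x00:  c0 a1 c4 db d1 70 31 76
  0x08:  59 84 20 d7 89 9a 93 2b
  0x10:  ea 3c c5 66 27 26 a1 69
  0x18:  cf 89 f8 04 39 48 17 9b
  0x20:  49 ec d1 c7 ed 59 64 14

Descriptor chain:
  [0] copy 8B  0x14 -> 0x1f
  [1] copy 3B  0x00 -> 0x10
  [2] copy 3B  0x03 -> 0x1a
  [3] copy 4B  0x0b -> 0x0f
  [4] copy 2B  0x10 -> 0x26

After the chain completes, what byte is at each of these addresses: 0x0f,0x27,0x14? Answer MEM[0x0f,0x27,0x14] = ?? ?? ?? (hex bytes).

D0: mem[0x1f..0x26] <- [27 26 a1 69 cf 89 f8 04]
D1: mem[0x10..0x12] <- [c0 a1 c4]
D2: mem[0x1a..0x1c] <- [db d1 70]
D3: mem[0x0f..0x12] <- [d7 89 9a 93]
D4: mem[0x26..0x27] <- [89 9a]
query mem[0x0f]=0xd7, mem[0x27]=0x9a, mem[0x14]=0x27

MEM[0x0f,0x27,0x14] = d7 9a 27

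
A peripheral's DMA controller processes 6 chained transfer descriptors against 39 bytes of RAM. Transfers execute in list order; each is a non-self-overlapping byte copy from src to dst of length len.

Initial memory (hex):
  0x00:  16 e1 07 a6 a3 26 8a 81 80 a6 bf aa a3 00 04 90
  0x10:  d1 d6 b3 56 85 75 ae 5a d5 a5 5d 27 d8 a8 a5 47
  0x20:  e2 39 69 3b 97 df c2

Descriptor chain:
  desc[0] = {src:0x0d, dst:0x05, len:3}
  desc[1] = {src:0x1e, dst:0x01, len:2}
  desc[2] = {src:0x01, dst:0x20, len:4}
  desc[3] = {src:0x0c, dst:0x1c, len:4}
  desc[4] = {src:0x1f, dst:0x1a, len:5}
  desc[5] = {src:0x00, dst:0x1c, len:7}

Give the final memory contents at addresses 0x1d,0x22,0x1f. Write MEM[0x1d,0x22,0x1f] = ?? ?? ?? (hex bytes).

  after D0: wrote 3B at 0x05 = 000490
  after D1: wrote 2B at 0x01 = a547
  after D2: wrote 4B at 0x20 = a547a6a3
  after D3: wrote 4B at 0x1c = a3000490
  after D4: wrote 5B at 0x1a = 90a547a6a3
  after D5: wrote 7B at 0x1c = 16a547a6a30004
query mem[0x1d]=0xa5, mem[0x22]=0x04, mem[0x1f]=0xa6

MEM[0x1d,0x22,0x1f] = a5 04 a6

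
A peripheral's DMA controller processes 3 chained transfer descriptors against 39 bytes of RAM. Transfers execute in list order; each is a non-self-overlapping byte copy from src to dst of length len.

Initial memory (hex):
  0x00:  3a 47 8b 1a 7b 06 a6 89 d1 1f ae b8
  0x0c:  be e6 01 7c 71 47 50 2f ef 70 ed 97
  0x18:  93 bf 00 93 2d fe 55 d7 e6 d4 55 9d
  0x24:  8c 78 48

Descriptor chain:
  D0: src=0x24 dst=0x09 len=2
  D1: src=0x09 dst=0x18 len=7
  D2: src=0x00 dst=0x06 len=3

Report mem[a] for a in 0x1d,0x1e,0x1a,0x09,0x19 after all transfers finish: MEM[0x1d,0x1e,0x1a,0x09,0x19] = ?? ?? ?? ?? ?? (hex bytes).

MEM[0x1d,0x1e,0x1a,0x09,0x19] = 01 7c b8 8c 78

D0: mem[0x09..0x0a] <- [8c 78]
D1: mem[0x18..0x1e] <- [8c 78 b8 be e6 01 7c]
D2: mem[0x06..0x08] <- [3a 47 8b]
query mem[0x1d]=0x01, mem[0x1e]=0x7c, mem[0x1a]=0xb8, mem[0x09]=0x8c, mem[0x19]=0x78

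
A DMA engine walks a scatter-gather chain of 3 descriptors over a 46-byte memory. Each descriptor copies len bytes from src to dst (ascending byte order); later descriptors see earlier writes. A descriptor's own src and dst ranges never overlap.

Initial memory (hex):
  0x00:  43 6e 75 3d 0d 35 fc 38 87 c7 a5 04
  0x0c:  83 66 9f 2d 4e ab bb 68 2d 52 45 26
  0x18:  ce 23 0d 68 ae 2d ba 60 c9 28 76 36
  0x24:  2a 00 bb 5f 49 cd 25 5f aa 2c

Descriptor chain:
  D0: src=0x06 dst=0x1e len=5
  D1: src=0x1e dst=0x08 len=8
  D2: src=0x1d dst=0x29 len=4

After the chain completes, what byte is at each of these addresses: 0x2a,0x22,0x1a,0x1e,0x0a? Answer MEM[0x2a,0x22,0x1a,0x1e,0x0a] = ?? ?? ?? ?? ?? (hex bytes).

[0] 0x06->0x1e len=5 : fc 38 87 c7 a5
[1] 0x1e->0x08 len=8 : fc 38 87 c7 a5 36 2a 00
[2] 0x1d->0x29 len=4 : 2d fc 38 87
query mem[0x2a]=0xfc, mem[0x22]=0xa5, mem[0x1a]=0x0d, mem[0x1e]=0xfc, mem[0x0a]=0x87

MEM[0x2a,0x22,0x1a,0x1e,0x0a] = fc a5 0d fc 87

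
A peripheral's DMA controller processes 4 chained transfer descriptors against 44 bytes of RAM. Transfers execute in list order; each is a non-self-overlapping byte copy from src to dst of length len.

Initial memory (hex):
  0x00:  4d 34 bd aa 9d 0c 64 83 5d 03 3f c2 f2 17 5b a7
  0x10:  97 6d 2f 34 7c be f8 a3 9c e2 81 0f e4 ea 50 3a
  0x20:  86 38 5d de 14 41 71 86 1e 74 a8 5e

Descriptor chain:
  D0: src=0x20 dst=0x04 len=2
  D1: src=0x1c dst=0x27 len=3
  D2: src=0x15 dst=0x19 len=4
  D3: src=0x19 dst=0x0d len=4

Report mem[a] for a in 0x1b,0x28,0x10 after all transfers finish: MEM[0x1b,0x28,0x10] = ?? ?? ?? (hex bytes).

#0 dst[0x04+2] := {0x86,0x38}
#1 dst[0x27+3] := {0xe4,0xea,0x50}
#2 dst[0x19+4] := {0xbe,0xf8,0xa3,0x9c}
#3 dst[0x0d+4] := {0xbe,0xf8,0xa3,0x9c}
query mem[0x1b]=0xa3, mem[0x28]=0xea, mem[0x10]=0x9c

MEM[0x1b,0x28,0x10] = a3 ea 9c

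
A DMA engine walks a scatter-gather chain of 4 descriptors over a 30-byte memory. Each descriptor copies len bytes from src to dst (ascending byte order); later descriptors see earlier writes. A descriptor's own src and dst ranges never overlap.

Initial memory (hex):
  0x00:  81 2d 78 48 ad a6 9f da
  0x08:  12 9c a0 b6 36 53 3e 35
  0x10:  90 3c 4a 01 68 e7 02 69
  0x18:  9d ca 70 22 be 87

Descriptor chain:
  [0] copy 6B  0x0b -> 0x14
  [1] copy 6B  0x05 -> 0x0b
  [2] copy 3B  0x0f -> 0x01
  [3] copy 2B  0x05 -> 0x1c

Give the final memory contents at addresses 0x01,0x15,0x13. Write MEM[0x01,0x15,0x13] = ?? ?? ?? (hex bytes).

  after D0: wrote 6B at 0x14 = b636533e3590
  after D1: wrote 6B at 0x0b = a69fda129ca0
  after D2: wrote 3B at 0x01 = 9ca03c
  after D3: wrote 2B at 0x1c = a69f
query mem[0x01]=0x9c, mem[0x15]=0x36, mem[0x13]=0x01

MEM[0x01,0x15,0x13] = 9c 36 01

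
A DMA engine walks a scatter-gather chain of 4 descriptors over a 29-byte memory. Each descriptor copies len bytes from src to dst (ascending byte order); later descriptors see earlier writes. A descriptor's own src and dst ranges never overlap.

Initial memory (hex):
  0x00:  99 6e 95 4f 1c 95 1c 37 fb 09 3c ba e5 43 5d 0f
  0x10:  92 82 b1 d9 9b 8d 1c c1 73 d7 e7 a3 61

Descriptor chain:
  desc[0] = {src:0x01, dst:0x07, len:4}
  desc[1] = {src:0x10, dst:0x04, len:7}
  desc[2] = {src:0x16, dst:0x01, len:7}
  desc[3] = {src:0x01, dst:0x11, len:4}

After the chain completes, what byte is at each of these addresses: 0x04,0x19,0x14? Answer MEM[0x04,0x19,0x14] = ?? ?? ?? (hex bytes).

  after D0: wrote 4B at 0x07 = 6e954f1c
  after D1: wrote 7B at 0x04 = 9282b1d99b8d1c
  after D2: wrote 7B at 0x01 = 1cc173d7e7a361
  after D3: wrote 4B at 0x11 = 1cc173d7
query mem[0x04]=0xd7, mem[0x19]=0xd7, mem[0x14]=0xd7

MEM[0x04,0x19,0x14] = d7 d7 d7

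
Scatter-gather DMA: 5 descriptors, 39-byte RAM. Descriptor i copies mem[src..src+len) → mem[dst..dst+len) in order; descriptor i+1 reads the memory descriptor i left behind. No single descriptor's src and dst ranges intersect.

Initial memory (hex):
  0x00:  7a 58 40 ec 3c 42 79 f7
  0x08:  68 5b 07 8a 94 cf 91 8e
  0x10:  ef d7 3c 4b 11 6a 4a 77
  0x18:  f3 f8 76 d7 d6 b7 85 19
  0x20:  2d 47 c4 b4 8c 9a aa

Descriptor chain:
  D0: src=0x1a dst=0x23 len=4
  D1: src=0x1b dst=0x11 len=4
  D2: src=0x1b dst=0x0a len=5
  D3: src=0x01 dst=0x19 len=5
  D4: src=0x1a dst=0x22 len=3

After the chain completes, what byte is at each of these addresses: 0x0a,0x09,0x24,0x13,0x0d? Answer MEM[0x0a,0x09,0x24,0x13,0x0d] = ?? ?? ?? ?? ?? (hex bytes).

MEM[0x0a,0x09,0x24,0x13,0x0d] = d7 5b 3c b7 85

  after D0: wrote 4B at 0x23 = 76d7d6b7
  after D1: wrote 4B at 0x11 = d7d6b785
  after D2: wrote 5B at 0x0a = d7d6b78519
  after D3: wrote 5B at 0x19 = 5840ec3c42
  after D4: wrote 3B at 0x22 = 40ec3c
query mem[0x0a]=0xd7, mem[0x09]=0x5b, mem[0x24]=0x3c, mem[0x13]=0xb7, mem[0x0d]=0x85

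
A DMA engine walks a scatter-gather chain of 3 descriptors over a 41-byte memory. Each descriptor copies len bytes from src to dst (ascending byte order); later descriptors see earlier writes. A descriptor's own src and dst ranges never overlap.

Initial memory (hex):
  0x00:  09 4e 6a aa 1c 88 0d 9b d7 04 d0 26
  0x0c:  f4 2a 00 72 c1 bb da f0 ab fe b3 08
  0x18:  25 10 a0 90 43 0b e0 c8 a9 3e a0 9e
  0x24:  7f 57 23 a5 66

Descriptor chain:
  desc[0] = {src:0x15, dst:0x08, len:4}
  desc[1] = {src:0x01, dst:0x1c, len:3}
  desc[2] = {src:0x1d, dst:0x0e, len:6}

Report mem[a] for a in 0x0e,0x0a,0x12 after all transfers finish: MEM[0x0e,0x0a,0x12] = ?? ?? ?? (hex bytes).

MEM[0x0e,0x0a,0x12] = 6a 08 3e

D0: mem[0x08..0x0b] <- [fe b3 08 25]
D1: mem[0x1c..0x1e] <- [4e 6a aa]
D2: mem[0x0e..0x13] <- [6a aa c8 a9 3e a0]
query mem[0x0e]=0x6a, mem[0x0a]=0x08, mem[0x12]=0x3e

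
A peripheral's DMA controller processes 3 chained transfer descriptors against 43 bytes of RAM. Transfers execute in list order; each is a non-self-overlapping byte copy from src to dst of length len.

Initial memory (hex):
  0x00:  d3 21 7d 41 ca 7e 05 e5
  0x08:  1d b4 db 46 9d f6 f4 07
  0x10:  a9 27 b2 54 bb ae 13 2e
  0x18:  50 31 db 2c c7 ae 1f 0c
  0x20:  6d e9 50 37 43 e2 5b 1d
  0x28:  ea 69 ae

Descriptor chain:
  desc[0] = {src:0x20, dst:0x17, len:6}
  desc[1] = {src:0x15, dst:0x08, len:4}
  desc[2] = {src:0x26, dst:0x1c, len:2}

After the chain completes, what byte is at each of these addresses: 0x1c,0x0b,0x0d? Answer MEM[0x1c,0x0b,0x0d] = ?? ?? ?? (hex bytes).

MEM[0x1c,0x0b,0x0d] = 5b e9 f6

D0: mem[0x17..0x1c] <- [6d e9 50 37 43 e2]
D1: mem[0x08..0x0b] <- [ae 13 6d e9]
D2: mem[0x1c..0x1d] <- [5b 1d]
query mem[0x1c]=0x5b, mem[0x0b]=0xe9, mem[0x0d]=0xf6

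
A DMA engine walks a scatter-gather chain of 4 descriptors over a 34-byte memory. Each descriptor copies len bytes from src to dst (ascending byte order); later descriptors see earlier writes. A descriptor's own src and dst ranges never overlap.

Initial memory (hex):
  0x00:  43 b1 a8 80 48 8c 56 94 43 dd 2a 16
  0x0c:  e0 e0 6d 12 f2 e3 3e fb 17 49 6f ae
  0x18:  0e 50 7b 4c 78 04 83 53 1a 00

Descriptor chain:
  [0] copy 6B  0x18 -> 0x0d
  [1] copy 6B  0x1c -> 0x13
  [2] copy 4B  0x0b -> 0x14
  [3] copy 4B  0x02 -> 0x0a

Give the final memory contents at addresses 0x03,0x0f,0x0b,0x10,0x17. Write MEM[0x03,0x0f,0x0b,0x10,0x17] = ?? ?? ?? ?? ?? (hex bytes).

  after D0: wrote 6B at 0x0d = 0e507b4c7804
  after D1: wrote 6B at 0x13 = 780483531a00
  after D2: wrote 4B at 0x14 = 16e00e50
  after D3: wrote 4B at 0x0a = a880488c
query mem[0x03]=0x80, mem[0x0f]=0x7b, mem[0x0b]=0x80, mem[0x10]=0x4c, mem[0x17]=0x50

MEM[0x03,0x0f,0x0b,0x10,0x17] = 80 7b 80 4c 50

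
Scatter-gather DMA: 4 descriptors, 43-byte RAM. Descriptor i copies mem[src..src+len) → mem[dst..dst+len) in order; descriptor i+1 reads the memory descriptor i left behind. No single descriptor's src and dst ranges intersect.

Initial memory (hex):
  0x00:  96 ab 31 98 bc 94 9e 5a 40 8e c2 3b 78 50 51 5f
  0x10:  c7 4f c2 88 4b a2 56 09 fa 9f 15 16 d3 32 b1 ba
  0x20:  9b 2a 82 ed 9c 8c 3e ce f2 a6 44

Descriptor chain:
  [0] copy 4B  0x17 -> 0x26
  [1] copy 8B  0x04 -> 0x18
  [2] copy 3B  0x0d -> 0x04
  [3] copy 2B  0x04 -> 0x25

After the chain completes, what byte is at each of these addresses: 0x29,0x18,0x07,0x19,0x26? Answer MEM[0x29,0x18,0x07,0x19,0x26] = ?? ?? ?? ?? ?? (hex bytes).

D0: mem[0x26..0x29] <- [09 fa 9f 15]
D1: mem[0x18..0x1f] <- [bc 94 9e 5a 40 8e c2 3b]
D2: mem[0x04..0x06] <- [50 51 5f]
D3: mem[0x25..0x26] <- [50 51]
query mem[0x29]=0x15, mem[0x18]=0xbc, mem[0x07]=0x5a, mem[0x19]=0x94, mem[0x26]=0x51

MEM[0x29,0x18,0x07,0x19,0x26] = 15 bc 5a 94 51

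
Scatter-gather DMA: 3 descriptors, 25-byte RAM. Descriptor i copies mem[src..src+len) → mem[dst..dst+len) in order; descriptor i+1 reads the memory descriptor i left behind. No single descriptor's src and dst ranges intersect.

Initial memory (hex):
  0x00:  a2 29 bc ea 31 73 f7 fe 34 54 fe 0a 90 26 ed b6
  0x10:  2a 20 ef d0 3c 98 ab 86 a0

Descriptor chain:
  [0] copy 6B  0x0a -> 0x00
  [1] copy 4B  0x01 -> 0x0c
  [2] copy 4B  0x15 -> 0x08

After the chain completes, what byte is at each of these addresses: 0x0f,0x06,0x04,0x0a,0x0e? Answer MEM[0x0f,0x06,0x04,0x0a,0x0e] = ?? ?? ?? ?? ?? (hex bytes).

MEM[0x0f,0x06,0x04,0x0a,0x0e] = ed f7 ed 86 26

#0 dst[0x00+6] := {0xfe,0x0a,0x90,0x26,0xed,0xb6}
#1 dst[0x0c+4] := {0x0a,0x90,0x26,0xed}
#2 dst[0x08+4] := {0x98,0xab,0x86,0xa0}
query mem[0x0f]=0xed, mem[0x06]=0xf7, mem[0x04]=0xed, mem[0x0a]=0x86, mem[0x0e]=0x26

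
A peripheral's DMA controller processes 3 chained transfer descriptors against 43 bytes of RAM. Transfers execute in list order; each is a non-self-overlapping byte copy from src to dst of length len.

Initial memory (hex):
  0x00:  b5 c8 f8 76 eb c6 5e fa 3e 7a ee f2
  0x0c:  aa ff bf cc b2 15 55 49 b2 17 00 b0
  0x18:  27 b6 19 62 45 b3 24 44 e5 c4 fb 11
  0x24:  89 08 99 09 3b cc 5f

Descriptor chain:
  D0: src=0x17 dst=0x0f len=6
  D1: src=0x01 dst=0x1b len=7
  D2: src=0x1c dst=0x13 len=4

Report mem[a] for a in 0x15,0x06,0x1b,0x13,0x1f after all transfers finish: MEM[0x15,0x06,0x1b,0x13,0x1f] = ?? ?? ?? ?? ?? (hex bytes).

[0] 0x17->0x0f len=6 : b0 27 b6 19 62 45
[1] 0x01->0x1b len=7 : c8 f8 76 eb c6 5e fa
[2] 0x1c->0x13 len=4 : f8 76 eb c6
query mem[0x15]=0xeb, mem[0x06]=0x5e, mem[0x1b]=0xc8, mem[0x13]=0xf8, mem[0x1f]=0xc6

MEM[0x15,0x06,0x1b,0x13,0x1f] = eb 5e c8 f8 c6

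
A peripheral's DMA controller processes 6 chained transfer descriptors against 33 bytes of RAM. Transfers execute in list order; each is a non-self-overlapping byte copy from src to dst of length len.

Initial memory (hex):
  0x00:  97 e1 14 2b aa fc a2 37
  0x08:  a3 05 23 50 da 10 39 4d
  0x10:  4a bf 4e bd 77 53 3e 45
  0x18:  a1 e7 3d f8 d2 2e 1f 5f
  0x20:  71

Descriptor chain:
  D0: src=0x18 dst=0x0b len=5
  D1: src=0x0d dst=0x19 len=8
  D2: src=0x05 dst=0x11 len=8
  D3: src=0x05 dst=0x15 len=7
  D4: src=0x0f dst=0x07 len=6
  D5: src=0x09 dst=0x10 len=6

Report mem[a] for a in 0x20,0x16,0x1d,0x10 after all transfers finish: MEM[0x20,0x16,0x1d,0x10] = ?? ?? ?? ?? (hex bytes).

MEM[0x20,0x16,0x1d,0x10] = 77 a2 bf fc

#0 dst[0x0b+5] := {0xa1,0xe7,0x3d,0xf8,0xd2}
#1 dst[0x19+8] := {0x3d,0xf8,0xd2,0x4a,0xbf,0x4e,0xbd,0x77}
#2 dst[0x11+8] := {0xfc,0xa2,0x37,0xa3,0x05,0x23,0xa1,0xe7}
#3 dst[0x15+7] := {0xfc,0xa2,0x37,0xa3,0x05,0x23,0xa1}
#4 dst[0x07+6] := {0xd2,0x4a,0xfc,0xa2,0x37,0xa3}
#5 dst[0x10+6] := {0xfc,0xa2,0x37,0xa3,0x3d,0xf8}
query mem[0x20]=0x77, mem[0x16]=0xa2, mem[0x1d]=0xbf, mem[0x10]=0xfc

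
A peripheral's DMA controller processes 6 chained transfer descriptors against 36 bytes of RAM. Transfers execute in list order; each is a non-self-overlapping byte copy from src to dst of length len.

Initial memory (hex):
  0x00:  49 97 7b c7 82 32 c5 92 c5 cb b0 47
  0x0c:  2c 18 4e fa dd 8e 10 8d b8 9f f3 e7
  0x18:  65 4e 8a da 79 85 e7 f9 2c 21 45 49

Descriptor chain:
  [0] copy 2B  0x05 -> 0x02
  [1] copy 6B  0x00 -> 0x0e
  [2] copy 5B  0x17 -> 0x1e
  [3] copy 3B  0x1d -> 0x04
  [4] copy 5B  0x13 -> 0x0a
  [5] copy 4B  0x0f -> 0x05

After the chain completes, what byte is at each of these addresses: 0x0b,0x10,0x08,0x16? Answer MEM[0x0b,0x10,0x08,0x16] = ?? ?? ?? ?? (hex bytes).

D0: mem[0x02..0x03] <- [32 c5]
D1: mem[0x0e..0x13] <- [49 97 32 c5 82 32]
D2: mem[0x1e..0x22] <- [e7 65 4e 8a da]
D3: mem[0x04..0x06] <- [85 e7 65]
D4: mem[0x0a..0x0e] <- [32 b8 9f f3 e7]
D5: mem[0x05..0x08] <- [97 32 c5 82]
query mem[0x0b]=0xb8, mem[0x10]=0x32, mem[0x08]=0x82, mem[0x16]=0xf3

MEM[0x0b,0x10,0x08,0x16] = b8 32 82 f3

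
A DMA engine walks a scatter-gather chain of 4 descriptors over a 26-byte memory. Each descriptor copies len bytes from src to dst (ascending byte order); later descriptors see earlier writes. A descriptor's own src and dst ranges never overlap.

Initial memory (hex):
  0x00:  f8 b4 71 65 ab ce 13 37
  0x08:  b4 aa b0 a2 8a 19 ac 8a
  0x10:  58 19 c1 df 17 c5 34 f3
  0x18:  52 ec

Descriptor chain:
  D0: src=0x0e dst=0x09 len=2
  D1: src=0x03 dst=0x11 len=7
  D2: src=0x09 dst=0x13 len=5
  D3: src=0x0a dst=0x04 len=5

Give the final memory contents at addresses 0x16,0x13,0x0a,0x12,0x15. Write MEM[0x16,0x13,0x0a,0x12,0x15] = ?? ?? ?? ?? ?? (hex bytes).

[0] 0x0e->0x09 len=2 : ac 8a
[1] 0x03->0x11 len=7 : 65 ab ce 13 37 b4 ac
[2] 0x09->0x13 len=5 : ac 8a a2 8a 19
[3] 0x0a->0x04 len=5 : 8a a2 8a 19 ac
query mem[0x16]=0x8a, mem[0x13]=0xac, mem[0x0a]=0x8a, mem[0x12]=0xab, mem[0x15]=0xa2

MEM[0x16,0x13,0x0a,0x12,0x15] = 8a ac 8a ab a2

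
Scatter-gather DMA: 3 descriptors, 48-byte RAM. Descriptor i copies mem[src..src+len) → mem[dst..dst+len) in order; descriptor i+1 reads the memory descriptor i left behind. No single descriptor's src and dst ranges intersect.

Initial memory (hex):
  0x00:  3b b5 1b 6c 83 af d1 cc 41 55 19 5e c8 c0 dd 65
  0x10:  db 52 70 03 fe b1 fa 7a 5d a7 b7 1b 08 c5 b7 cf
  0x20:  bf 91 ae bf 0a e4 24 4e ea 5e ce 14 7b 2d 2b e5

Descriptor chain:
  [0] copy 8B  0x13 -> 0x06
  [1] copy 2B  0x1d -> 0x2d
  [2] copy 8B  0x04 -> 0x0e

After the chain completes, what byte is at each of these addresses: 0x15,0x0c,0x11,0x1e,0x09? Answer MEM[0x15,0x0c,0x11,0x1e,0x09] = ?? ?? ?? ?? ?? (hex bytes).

#0 dst[0x06+8] := {0x03,0xfe,0xb1,0xfa,0x7a,0x5d,0xa7,0xb7}
#1 dst[0x2d+2] := {0xc5,0xb7}
#2 dst[0x0e+8] := {0x83,0xaf,0x03,0xfe,0xb1,0xfa,0x7a,0x5d}
query mem[0x15]=0x5d, mem[0x0c]=0xa7, mem[0x11]=0xfe, mem[0x1e]=0xb7, mem[0x09]=0xfa

MEM[0x15,0x0c,0x11,0x1e,0x09] = 5d a7 fe b7 fa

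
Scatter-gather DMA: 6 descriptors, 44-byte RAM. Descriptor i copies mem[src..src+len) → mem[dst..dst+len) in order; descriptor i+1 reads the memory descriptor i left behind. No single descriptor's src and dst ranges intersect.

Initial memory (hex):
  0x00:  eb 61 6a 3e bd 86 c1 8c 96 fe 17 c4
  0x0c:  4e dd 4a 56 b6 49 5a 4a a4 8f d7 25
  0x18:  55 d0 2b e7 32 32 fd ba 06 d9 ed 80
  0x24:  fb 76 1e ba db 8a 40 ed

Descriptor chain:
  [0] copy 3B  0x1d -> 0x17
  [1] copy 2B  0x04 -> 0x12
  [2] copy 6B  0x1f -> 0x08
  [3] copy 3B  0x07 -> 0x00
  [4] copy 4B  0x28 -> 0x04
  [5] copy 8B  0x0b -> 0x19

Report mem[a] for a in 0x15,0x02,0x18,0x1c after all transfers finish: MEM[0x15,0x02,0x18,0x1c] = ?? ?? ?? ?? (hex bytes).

D0: mem[0x17..0x19] <- [32 fd ba]
D1: mem[0x12..0x13] <- [bd 86]
D2: mem[0x08..0x0d] <- [ba 06 d9 ed 80 fb]
D3: mem[0x00..0x02] <- [8c ba 06]
D4: mem[0x04..0x07] <- [db 8a 40 ed]
D5: mem[0x19..0x20] <- [ed 80 fb 4a 56 b6 49 bd]
query mem[0x15]=0x8f, mem[0x02]=0x06, mem[0x18]=0xfd, mem[0x1c]=0x4a

MEM[0x15,0x02,0x18,0x1c] = 8f 06 fd 4a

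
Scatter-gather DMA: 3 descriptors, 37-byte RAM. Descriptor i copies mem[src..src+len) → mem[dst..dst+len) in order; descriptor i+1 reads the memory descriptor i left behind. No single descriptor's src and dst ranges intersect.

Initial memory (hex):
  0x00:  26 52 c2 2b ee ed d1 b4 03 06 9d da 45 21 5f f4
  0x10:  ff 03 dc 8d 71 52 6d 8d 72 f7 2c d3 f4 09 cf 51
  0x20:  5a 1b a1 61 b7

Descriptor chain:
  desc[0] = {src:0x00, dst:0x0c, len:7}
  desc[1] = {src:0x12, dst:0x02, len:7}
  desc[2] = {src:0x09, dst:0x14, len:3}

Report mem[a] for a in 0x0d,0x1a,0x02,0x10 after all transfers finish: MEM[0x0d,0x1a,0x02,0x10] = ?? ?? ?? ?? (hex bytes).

#0 dst[0x0c+7] := {0x26,0x52,0xc2,0x2b,0xee,0xed,0xd1}
#1 dst[0x02+7] := {0xd1,0x8d,0x71,0x52,0x6d,0x8d,0x72}
#2 dst[0x14+3] := {0x06,0x9d,0xda}
query mem[0x0d]=0x52, mem[0x1a]=0x2c, mem[0x02]=0xd1, mem[0x10]=0xee

MEM[0x0d,0x1a,0x02,0x10] = 52 2c d1 ee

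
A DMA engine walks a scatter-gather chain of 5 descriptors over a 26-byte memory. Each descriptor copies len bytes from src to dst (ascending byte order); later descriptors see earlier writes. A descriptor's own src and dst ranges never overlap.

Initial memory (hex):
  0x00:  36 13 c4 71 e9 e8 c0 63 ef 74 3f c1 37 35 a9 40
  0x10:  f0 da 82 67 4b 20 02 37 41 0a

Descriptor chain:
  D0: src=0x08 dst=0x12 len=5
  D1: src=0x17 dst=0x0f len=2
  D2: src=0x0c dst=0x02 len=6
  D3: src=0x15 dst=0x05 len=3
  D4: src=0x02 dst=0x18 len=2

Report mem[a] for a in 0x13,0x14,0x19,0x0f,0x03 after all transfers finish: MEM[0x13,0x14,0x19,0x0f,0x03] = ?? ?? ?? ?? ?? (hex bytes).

MEM[0x13,0x14,0x19,0x0f,0x03] = 74 3f 35 37 35

D0: mem[0x12..0x16] <- [ef 74 3f c1 37]
D1: mem[0x0f..0x10] <- [37 41]
D2: mem[0x02..0x07] <- [37 35 a9 37 41 da]
D3: mem[0x05..0x07] <- [c1 37 37]
D4: mem[0x18..0x19] <- [37 35]
query mem[0x13]=0x74, mem[0x14]=0x3f, mem[0x19]=0x35, mem[0x0f]=0x37, mem[0x03]=0x35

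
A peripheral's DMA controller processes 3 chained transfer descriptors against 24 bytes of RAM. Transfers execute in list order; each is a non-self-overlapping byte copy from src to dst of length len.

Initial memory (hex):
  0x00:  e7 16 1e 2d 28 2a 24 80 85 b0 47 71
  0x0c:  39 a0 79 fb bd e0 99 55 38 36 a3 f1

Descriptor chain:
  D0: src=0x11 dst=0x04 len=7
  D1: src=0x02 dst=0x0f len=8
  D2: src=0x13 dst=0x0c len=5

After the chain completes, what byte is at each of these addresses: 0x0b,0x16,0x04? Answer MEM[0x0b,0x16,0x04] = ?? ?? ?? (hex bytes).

  after D0: wrote 7B at 0x04 = e099553836a3f1
  after D1: wrote 8B at 0x0f = 1e2de099553836a3
  after D2: wrote 5B at 0x0c = 553836a3f1
query mem[0x0b]=0x71, mem[0x16]=0xa3, mem[0x04]=0xe0

MEM[0x0b,0x16,0x04] = 71 a3 e0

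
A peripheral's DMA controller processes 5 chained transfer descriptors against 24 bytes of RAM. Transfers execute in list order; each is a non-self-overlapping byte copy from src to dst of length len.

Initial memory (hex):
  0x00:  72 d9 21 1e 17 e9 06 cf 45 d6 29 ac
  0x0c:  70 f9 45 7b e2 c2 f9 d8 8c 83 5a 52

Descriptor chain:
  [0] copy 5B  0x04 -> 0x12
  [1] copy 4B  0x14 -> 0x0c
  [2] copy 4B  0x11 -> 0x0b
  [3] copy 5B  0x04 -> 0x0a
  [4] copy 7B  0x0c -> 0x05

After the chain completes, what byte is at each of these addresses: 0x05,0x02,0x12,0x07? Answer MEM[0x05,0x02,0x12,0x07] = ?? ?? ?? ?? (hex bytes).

MEM[0x05,0x02,0x12,0x07] = 06 21 17 45

#0 dst[0x12+5] := {0x17,0xe9,0x06,0xcf,0x45}
#1 dst[0x0c+4] := {0x06,0xcf,0x45,0x52}
#2 dst[0x0b+4] := {0xc2,0x17,0xe9,0x06}
#3 dst[0x0a+5] := {0x17,0xe9,0x06,0xcf,0x45}
#4 dst[0x05+7] := {0x06,0xcf,0x45,0x52,0xe2,0xc2,0x17}
query mem[0x05]=0x06, mem[0x02]=0x21, mem[0x12]=0x17, mem[0x07]=0x45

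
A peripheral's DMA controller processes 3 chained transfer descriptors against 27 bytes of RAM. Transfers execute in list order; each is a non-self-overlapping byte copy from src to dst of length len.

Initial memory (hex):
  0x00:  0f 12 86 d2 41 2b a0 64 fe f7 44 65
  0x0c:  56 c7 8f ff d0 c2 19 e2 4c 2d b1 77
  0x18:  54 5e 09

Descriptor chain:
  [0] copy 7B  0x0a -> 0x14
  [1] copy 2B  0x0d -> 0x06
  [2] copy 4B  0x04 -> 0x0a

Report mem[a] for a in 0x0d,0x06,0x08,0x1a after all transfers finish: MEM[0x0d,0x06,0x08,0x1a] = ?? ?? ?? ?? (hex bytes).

MEM[0x0d,0x06,0x08,0x1a] = 8f c7 fe d0

  after D0: wrote 7B at 0x14 = 446556c78fffd0
  after D1: wrote 2B at 0x06 = c78f
  after D2: wrote 4B at 0x0a = 412bc78f
query mem[0x0d]=0x8f, mem[0x06]=0xc7, mem[0x08]=0xfe, mem[0x1a]=0xd0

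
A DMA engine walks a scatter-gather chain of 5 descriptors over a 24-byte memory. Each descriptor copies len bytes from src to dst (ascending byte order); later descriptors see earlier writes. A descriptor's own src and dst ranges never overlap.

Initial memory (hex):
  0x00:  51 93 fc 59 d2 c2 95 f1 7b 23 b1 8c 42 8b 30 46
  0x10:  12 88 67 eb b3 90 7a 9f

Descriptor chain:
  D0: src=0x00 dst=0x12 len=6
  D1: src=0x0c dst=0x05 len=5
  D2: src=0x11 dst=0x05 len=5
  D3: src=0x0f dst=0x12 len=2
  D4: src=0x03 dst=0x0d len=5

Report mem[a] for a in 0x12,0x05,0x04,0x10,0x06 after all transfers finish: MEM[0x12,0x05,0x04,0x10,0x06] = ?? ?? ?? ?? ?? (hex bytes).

#0 dst[0x12+6] := {0x51,0x93,0xfc,0x59,0xd2,0xc2}
#1 dst[0x05+5] := {0x42,0x8b,0x30,0x46,0x12}
#2 dst[0x05+5] := {0x88,0x51,0x93,0xfc,0x59}
#3 dst[0x12+2] := {0x46,0x12}
#4 dst[0x0d+5] := {0x59,0xd2,0x88,0x51,0x93}
query mem[0x12]=0x46, mem[0x05]=0x88, mem[0x04]=0xd2, mem[0x10]=0x51, mem[0x06]=0x51

MEM[0x12,0x05,0x04,0x10,0x06] = 46 88 d2 51 51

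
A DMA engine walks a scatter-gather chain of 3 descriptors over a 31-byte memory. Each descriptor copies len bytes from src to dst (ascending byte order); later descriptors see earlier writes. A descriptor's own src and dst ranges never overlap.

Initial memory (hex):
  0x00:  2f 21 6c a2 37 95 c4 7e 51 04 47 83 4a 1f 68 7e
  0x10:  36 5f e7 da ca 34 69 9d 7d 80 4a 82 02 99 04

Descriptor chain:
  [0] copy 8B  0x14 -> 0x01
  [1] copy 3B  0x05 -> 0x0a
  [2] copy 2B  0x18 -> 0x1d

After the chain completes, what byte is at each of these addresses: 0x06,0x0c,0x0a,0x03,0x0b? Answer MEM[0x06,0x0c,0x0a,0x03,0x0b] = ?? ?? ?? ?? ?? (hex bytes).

  after D0: wrote 8B at 0x01 = ca34699d7d804a82
  after D1: wrote 3B at 0x0a = 7d804a
  after D2: wrote 2B at 0x1d = 7d80
query mem[0x06]=0x80, mem[0x0c]=0x4a, mem[0x0a]=0x7d, mem[0x03]=0x69, mem[0x0b]=0x80

MEM[0x06,0x0c,0x0a,0x03,0x0b] = 80 4a 7d 69 80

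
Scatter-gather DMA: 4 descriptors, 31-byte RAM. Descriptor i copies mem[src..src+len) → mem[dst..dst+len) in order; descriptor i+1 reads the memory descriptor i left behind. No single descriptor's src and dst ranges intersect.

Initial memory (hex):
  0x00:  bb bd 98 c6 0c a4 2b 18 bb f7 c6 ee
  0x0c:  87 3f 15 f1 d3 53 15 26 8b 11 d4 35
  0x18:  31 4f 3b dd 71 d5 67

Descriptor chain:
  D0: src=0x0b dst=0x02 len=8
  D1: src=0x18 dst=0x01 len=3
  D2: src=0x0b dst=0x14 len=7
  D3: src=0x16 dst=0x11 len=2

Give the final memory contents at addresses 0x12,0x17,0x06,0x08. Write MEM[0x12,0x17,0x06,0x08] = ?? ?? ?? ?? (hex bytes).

#0 dst[0x02+8] := {0xee,0x87,0x3f,0x15,0xf1,0xd3,0x53,0x15}
#1 dst[0x01+3] := {0x31,0x4f,0x3b}
#2 dst[0x14+7] := {0xee,0x87,0x3f,0x15,0xf1,0xd3,0x53}
#3 dst[0x11+2] := {0x3f,0x15}
query mem[0x12]=0x15, mem[0x17]=0x15, mem[0x06]=0xf1, mem[0x08]=0x53

MEM[0x12,0x17,0x06,0x08] = 15 15 f1 53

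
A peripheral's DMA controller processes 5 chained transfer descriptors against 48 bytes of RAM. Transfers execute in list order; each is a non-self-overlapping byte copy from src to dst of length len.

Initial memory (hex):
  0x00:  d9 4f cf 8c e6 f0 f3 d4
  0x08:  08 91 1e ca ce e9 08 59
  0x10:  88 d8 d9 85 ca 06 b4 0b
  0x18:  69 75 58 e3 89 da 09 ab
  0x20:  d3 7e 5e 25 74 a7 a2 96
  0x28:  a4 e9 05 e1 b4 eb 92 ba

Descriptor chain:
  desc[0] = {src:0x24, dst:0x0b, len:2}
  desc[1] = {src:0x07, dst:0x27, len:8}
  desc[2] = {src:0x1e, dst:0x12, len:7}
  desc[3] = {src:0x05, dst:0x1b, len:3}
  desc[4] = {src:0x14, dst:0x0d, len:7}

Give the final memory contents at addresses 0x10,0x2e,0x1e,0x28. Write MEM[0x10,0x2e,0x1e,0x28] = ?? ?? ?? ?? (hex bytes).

[0] 0x24->0x0b len=2 : 74 a7
[1] 0x07->0x27 len=8 : d4 08 91 1e 74 a7 e9 08
[2] 0x1e->0x12 len=7 : 09 ab d3 7e 5e 25 74
[3] 0x05->0x1b len=3 : f0 f3 d4
[4] 0x14->0x0d len=7 : d3 7e 5e 25 74 75 58
query mem[0x10]=0x25, mem[0x2e]=0x08, mem[0x1e]=0x09, mem[0x28]=0x08

MEM[0x10,0x2e,0x1e,0x28] = 25 08 09 08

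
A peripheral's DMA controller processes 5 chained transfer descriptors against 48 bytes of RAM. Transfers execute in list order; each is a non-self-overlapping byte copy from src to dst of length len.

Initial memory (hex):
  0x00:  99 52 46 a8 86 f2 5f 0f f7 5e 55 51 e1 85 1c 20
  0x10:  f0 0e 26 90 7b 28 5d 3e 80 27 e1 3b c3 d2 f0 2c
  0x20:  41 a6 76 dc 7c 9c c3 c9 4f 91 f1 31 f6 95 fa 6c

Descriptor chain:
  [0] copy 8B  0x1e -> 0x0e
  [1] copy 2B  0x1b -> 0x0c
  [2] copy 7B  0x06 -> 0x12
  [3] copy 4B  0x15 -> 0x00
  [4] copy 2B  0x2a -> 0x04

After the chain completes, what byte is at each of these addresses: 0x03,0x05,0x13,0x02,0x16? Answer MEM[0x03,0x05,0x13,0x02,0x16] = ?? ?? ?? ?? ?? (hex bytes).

D0: mem[0x0e..0x15] <- [f0 2c 41 a6 76 dc 7c 9c]
D1: mem[0x0c..0x0d] <- [3b c3]
D2: mem[0x12..0x18] <- [5f 0f f7 5e 55 51 3b]
D3: mem[0x00..0x03] <- [5e 55 51 3b]
D4: mem[0x04..0x05] <- [f1 31]
query mem[0x03]=0x3b, mem[0x05]=0x31, mem[0x13]=0x0f, mem[0x02]=0x51, mem[0x16]=0x55

MEM[0x03,0x05,0x13,0x02,0x16] = 3b 31 0f 51 55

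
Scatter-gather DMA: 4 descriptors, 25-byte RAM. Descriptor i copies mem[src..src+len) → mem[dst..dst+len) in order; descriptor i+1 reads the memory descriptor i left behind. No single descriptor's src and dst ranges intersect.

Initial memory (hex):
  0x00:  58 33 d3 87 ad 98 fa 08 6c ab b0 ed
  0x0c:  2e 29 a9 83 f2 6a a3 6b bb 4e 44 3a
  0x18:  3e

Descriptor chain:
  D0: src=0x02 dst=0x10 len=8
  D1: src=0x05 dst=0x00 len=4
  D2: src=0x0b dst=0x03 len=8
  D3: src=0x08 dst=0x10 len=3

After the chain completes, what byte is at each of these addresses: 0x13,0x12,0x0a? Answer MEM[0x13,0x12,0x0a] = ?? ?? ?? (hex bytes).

[0] 0x02->0x10 len=8 : d3 87 ad 98 fa 08 6c ab
[1] 0x05->0x00 len=4 : 98 fa 08 6c
[2] 0x0b->0x03 len=8 : ed 2e 29 a9 83 d3 87 ad
[3] 0x08->0x10 len=3 : d3 87 ad
query mem[0x13]=0x98, mem[0x12]=0xad, mem[0x0a]=0xad

MEM[0x13,0x12,0x0a] = 98 ad ad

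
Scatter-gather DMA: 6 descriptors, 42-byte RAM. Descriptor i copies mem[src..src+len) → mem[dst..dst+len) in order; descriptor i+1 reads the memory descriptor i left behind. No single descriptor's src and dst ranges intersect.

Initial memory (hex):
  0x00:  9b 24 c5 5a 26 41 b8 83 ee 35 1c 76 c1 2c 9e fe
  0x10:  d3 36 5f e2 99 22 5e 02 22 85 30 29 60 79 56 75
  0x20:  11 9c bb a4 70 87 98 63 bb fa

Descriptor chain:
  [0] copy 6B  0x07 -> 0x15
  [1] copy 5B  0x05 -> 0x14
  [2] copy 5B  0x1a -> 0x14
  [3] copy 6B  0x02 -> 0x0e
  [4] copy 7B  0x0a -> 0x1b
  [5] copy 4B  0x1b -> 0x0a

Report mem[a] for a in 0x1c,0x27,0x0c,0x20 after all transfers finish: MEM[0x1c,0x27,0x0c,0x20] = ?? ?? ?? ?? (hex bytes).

D0: mem[0x15..0x1a] <- [83 ee 35 1c 76 c1]
D1: mem[0x14..0x18] <- [41 b8 83 ee 35]
D2: mem[0x14..0x18] <- [c1 29 60 79 56]
D3: mem[0x0e..0x13] <- [c5 5a 26 41 b8 83]
D4: mem[0x1b..0x21] <- [1c 76 c1 2c c5 5a 26]
D5: mem[0x0a..0x0d] <- [1c 76 c1 2c]
query mem[0x1c]=0x76, mem[0x27]=0x63, mem[0x0c]=0xc1, mem[0x20]=0x5a

MEM[0x1c,0x27,0x0c,0x20] = 76 63 c1 5a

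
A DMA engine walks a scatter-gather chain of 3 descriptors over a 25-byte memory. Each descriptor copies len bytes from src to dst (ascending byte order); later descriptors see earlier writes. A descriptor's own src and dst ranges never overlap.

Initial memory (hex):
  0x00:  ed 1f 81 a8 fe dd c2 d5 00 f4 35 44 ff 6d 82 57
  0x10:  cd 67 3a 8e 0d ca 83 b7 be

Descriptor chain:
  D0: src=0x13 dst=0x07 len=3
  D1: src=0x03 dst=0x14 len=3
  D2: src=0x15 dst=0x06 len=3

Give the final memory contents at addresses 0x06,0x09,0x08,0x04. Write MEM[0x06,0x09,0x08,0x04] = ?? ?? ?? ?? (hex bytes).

  after D0: wrote 3B at 0x07 = 8e0dca
  after D1: wrote 3B at 0x14 = a8fedd
  after D2: wrote 3B at 0x06 = feddb7
query mem[0x06]=0xfe, mem[0x09]=0xca, mem[0x08]=0xb7, mem[0x04]=0xfe

MEM[0x06,0x09,0x08,0x04] = fe ca b7 fe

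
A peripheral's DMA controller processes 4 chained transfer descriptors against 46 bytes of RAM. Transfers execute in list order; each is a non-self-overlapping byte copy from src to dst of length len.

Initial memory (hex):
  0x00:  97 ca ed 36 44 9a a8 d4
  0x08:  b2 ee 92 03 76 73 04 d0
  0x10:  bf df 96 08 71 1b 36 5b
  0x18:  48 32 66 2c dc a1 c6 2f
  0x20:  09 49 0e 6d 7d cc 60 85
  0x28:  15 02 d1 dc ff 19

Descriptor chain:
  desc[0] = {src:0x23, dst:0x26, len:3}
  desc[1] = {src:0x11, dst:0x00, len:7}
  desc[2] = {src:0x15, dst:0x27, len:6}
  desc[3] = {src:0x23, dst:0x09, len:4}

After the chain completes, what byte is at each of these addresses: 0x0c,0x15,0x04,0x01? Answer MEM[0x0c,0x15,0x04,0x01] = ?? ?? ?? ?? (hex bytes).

#0 dst[0x26+3] := {0x6d,0x7d,0xcc}
#1 dst[0x00+7] := {0xdf,0x96,0x08,0x71,0x1b,0x36,0x5b}
#2 dst[0x27+6] := {0x1b,0x36,0x5b,0x48,0x32,0x66}
#3 dst[0x09+4] := {0x6d,0x7d,0xcc,0x6d}
query mem[0x0c]=0x6d, mem[0x15]=0x1b, mem[0x04]=0x1b, mem[0x01]=0x96

MEM[0x0c,0x15,0x04,0x01] = 6d 1b 1b 96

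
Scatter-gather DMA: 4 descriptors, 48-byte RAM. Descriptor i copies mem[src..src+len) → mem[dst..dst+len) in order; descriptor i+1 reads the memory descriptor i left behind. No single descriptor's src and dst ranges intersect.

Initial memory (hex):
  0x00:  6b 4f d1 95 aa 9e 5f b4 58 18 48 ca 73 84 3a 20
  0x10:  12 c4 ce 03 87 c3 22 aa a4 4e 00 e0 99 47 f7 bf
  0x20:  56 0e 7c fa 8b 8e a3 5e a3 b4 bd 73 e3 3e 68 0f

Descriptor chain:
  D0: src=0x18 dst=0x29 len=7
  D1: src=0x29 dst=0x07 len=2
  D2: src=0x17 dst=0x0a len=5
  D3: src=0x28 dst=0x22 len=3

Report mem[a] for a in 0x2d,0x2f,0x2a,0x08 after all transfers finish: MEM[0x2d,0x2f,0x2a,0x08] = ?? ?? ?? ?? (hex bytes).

#0 dst[0x29+7] := {0xa4,0x4e,0x00,0xe0,0x99,0x47,0xf7}
#1 dst[0x07+2] := {0xa4,0x4e}
#2 dst[0x0a+5] := {0xaa,0xa4,0x4e,0x00,0xe0}
#3 dst[0x22+3] := {0xa3,0xa4,0x4e}
query mem[0x2d]=0x99, mem[0x2f]=0xf7, mem[0x2a]=0x4e, mem[0x08]=0x4e

MEM[0x2d,0x2f,0x2a,0x08] = 99 f7 4e 4e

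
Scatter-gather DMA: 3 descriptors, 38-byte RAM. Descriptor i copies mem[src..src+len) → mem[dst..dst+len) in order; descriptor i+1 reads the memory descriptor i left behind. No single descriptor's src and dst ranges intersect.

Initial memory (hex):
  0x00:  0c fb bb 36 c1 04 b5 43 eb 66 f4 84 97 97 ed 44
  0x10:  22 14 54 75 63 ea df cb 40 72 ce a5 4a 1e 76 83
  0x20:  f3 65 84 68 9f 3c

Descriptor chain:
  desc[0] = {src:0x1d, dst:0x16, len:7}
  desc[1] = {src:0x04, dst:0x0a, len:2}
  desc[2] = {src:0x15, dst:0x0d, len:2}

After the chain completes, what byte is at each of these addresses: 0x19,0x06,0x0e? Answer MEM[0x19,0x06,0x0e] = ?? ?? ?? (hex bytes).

MEM[0x19,0x06,0x0e] = f3 b5 1e

[0] 0x1d->0x16 len=7 : 1e 76 83 f3 65 84 68
[1] 0x04->0x0a len=2 : c1 04
[2] 0x15->0x0d len=2 : ea 1e
query mem[0x19]=0xf3, mem[0x06]=0xb5, mem[0x0e]=0x1e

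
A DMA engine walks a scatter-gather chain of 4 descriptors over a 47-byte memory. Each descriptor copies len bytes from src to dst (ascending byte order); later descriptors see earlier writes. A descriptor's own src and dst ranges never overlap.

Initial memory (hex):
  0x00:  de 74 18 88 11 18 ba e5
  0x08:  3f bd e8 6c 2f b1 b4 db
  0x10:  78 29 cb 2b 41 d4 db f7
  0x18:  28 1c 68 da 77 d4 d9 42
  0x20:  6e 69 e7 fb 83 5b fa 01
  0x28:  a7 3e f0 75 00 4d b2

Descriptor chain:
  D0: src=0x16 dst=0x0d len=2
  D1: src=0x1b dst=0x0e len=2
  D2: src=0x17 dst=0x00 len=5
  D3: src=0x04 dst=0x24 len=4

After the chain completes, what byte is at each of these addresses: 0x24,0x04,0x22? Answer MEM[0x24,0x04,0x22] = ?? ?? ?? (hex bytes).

  after D0: wrote 2B at 0x0d = dbf7
  after D1: wrote 2B at 0x0e = da77
  after D2: wrote 5B at 0x00 = f7281c68da
  after D3: wrote 4B at 0x24 = da18bae5
query mem[0x24]=0xda, mem[0x04]=0xda, mem[0x22]=0xe7

MEM[0x24,0x04,0x22] = da da e7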